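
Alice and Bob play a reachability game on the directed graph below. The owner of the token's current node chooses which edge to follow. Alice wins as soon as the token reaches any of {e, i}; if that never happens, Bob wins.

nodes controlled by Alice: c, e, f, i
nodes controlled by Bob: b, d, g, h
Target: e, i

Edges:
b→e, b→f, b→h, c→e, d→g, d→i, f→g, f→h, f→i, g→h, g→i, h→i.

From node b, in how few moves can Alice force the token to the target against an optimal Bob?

2

A0 = {e, i}
A1: add {c, f, h} — c (Alice) has c→e; f (Alice) has f→i; h (Bob): all of {i} already in.
A2: add {b, g} — b (Bob): all of {e, f, h} already in; g (Bob): all of {h, i} already in.
b enters the attractor at level 2, so Alice can force the target in 2 moves from there.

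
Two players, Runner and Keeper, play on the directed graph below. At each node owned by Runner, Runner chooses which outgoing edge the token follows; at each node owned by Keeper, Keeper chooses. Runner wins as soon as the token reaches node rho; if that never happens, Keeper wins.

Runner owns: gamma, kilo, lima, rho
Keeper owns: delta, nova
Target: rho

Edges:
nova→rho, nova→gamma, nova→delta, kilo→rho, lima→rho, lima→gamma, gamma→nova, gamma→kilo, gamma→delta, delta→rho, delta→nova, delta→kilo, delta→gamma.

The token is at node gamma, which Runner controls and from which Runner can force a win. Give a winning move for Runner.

A0 = {rho}
A1: add {kilo, lima} — kilo (Runner) has kilo→rho; lima (Runner) has lima→rho.
A2: add {gamma} — gamma (Runner) has gamma→kilo.
A3 = A2; e.g. nova (Keeper) can still go to delta. Fixed point.
From gamma, successor kilo is in the attractor (rank 1); the other successors delta, nova are not.

kilo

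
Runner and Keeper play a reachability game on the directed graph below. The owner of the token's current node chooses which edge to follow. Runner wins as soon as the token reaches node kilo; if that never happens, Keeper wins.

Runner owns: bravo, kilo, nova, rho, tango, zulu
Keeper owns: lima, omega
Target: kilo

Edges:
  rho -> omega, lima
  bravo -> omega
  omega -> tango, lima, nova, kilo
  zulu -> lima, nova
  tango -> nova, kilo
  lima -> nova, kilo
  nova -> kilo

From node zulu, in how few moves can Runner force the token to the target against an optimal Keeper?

A0 = {kilo}
A1: add {nova, tango} — tango (Runner) has tango→kilo; nova (Runner) has nova→kilo.
A2: add {lima, zulu} — zulu (Runner) has zulu→nova; lima (Keeper): all of {nova, kilo} already in.
zulu enters the attractor at level 2, so Runner can force the target in 2 moves from there.

2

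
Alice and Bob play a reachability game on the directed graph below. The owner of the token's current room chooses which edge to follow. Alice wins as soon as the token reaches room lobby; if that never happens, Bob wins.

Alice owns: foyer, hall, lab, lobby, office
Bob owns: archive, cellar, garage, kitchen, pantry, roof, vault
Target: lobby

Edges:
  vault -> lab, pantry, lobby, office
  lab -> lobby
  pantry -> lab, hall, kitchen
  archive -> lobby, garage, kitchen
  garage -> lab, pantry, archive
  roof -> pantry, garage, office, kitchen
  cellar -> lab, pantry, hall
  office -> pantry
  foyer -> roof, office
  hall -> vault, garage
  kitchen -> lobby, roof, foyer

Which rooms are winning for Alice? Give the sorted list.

lab, lobby

A0 = {lobby}
A1: add {lab} — lab (Alice) has lab→lobby.
A2 = A1; e.g. vault (Bob) can still go to pantry. Fixed point.
Alice's winning region = {lab, lobby}.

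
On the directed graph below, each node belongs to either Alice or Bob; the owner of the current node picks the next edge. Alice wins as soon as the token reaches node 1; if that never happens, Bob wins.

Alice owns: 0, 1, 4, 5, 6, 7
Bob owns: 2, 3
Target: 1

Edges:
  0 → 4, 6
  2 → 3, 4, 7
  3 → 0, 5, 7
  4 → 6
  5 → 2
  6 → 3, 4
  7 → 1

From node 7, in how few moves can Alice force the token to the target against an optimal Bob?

A0 = {1}
A1: add {7} — 7 (Alice) has 7→1.
A2 = A1; e.g. 0 (Alice) has no edge into A1. Fixed point.
7 enters the attractor at level 1, so Alice can force the target in 1 move from there.

1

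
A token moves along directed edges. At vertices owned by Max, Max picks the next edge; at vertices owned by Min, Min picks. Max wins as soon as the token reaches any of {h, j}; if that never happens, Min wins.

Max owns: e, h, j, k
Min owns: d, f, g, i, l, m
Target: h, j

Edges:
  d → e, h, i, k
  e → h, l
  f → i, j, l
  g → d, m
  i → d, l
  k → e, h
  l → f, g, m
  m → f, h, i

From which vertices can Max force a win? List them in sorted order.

A0 = {h, j}
A1: add {e, k} — e (Max) has e→h; k (Max) has k→h.
A2 = A1; e.g. d (Min) can still go to i. Fixed point.
Max's winning region = {e, h, j, k}.

e, h, j, k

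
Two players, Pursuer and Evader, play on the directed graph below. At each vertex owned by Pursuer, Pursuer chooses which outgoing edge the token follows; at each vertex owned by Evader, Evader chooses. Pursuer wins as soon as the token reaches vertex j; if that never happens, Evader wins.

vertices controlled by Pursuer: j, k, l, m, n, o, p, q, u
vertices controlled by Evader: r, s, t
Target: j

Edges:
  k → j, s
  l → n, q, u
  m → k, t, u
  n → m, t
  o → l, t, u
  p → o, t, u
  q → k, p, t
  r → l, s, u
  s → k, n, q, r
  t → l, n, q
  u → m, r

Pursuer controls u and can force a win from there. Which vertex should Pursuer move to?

A0 = {j}
A1: add {k} — k (Pursuer) has k→j.
A2: add {m, q} — m (Pursuer) has m→k; q (Pursuer) has q→k.
A3: add {l, n, u} — l (Pursuer) has l→q; n (Pursuer) has n→m; u (Pursuer) has u→m.
A4: add {o, p, t} — o (Pursuer) has o→l; p (Pursuer) has p→u; t (Evader): all of {l, n, q} already in.
A5 = A4; e.g. r (Evader) can still go to s. Fixed point.
From u, successor m is in the attractor (rank 2); the other successor r is not.

m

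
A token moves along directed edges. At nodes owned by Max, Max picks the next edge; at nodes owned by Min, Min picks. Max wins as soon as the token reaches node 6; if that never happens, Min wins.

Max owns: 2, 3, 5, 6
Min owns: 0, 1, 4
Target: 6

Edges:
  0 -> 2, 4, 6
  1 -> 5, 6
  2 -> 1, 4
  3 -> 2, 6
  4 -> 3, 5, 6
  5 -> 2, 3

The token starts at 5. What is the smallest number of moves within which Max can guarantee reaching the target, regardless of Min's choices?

A0 = {6}
A1: add {3} — 3 (Max) has 3→6.
A2: add {5} — 5 (Max) has 5→3.
5 enters the attractor at level 2, so Max can force the target in 2 moves from there.

2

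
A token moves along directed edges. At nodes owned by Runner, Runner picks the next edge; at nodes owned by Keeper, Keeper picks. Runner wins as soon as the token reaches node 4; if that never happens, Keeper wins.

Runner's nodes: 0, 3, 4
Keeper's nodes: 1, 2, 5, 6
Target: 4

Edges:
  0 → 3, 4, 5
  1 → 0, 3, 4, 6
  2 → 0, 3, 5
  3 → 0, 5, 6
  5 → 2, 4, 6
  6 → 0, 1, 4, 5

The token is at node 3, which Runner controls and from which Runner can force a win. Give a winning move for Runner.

A0 = {4}
A1: add {0} — 0 (Runner) has 0→4.
A2: add {3} — 3 (Runner) has 3→0.
A3 = A2; e.g. 1 (Keeper) can still go to 6. Fixed point.
From 3, successor 0 is in the attractor (rank 1); the other successors 5, 6 are not.

0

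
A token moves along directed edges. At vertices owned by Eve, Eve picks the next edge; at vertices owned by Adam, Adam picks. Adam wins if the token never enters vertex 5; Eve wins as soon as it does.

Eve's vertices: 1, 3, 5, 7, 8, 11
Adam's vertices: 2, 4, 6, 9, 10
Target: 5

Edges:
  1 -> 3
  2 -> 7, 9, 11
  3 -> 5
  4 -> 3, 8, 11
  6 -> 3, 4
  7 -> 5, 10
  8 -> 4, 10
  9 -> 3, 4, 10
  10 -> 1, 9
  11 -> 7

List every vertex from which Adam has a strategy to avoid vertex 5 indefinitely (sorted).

2, 4, 6, 8, 9, 10

A0 = {5}
A1: add {3, 7} — 3 (Eve) has 3→5; 7 (Eve) has 7→5.
A2: add {1, 11} — 1 (Eve) has 1→3; 11 (Eve) has 11→7.
A3 = A2; e.g. 2 (Adam) can still go to 9. Fixed point.
Eve's attractor = {1, 3, 5, 7, 11}; Adam avoids the target exactly from the complement.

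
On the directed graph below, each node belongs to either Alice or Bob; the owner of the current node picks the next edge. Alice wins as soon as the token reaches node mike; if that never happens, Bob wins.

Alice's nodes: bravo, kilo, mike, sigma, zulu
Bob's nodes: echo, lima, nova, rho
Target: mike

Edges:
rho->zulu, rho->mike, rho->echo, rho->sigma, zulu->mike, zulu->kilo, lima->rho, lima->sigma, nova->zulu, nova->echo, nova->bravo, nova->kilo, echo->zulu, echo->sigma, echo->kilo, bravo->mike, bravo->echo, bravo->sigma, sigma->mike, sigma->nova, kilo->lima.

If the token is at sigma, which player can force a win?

Alice

A0 = {mike}
A1: add {bravo, sigma, zulu} — zulu (Alice) has zulu→mike; bravo (Alice) has bravo→mike; sigma (Alice) has sigma→mike.
A2 = A1; e.g. rho (Bob) can still go to echo. Fixed point.
sigma ∈ A1, so Alice can force the target.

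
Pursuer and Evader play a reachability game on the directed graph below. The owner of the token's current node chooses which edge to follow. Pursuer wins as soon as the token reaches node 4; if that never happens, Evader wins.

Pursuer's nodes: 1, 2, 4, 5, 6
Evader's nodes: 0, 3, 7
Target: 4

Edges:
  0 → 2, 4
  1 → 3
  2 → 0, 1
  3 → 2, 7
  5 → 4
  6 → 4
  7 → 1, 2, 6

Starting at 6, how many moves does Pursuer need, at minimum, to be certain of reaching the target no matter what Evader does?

A0 = {4}
A1: add {5, 6} — 5 (Pursuer) has 5→4; 6 (Pursuer) has 6→4.
A2 = A1; e.g. 0 (Evader) can still go to 2. Fixed point.
6 enters the attractor at level 1, so Pursuer can force the target in 1 move from there.

1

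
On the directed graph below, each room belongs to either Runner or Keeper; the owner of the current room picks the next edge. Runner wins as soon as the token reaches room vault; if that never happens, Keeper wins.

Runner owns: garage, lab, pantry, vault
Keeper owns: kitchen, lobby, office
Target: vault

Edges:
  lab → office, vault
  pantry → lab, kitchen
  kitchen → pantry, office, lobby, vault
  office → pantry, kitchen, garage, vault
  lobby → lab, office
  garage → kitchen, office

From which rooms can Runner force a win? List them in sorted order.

A0 = {vault}
A1: add {lab} — lab (Runner) has lab→vault.
A2: add {pantry} — pantry (Runner) has pantry→lab.
A3 = A2; e.g. kitchen (Keeper) can still go to office. Fixed point.
Runner's winning region = {lab, pantry, vault}.

lab, pantry, vault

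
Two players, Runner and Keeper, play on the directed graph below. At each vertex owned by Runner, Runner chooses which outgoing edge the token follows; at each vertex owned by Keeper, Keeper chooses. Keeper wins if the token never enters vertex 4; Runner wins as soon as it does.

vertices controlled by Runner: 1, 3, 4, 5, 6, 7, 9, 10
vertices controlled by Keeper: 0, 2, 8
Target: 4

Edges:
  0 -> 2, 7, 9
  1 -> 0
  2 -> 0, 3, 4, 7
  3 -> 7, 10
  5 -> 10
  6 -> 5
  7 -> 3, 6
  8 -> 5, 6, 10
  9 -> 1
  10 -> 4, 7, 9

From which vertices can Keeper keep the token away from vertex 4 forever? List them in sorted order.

A0 = {4}
A1: add {10} — 10 (Runner) has 10→4.
A2: add {3, 5} — 3 (Runner) has 3→10; 5 (Runner) has 5→10.
A3: add {6, 7} — 6 (Runner) has 6→5; 7 (Runner) has 7→3.
A4: add {8} — 8 (Keeper): all of {5, 6, 10} already in.
A5 = A4; e.g. 0 (Keeper) can still go to 2. Fixed point.
Runner's attractor = {3, 4, 5, 6, 7, 8, 10}; Keeper avoids the target exactly from the complement.

0, 1, 2, 9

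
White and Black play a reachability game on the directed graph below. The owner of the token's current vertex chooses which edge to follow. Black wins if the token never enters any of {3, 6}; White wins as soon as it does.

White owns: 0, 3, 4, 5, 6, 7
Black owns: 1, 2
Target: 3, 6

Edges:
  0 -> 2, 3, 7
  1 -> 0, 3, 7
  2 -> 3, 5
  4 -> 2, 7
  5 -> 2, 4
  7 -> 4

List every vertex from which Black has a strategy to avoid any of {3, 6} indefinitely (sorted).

1, 2, 4, 5, 7

A0 = {3, 6}
A1: add {0} — 0 (White) has 0→3.
A2 = A1; e.g. 1 (Black) can still go to 7. Fixed point.
White's attractor = {0, 3, 6}; Black avoids the target exactly from the complement.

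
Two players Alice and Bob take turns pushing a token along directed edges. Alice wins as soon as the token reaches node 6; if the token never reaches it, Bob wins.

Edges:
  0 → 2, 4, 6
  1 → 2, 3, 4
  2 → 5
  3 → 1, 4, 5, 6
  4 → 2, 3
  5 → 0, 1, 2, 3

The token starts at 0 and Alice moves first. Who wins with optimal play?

Track states (vertex, player-to-move).
A0 = {(6,Alice), (6,Bob)}
A1: add {(0,Alice), (3,Alice)}.
(0,Alice) ∈ A1 ⇒ Alice forces the target.

Alice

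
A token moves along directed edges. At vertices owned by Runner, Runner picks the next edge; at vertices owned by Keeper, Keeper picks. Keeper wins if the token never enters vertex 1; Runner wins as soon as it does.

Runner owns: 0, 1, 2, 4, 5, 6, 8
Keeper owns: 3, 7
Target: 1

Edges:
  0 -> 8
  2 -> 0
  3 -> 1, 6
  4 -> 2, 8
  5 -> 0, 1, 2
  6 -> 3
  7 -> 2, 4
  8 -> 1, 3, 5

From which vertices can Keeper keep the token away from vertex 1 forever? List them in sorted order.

A0 = {1}
A1: add {5, 8} — 5 (Runner) has 5→1; 8 (Runner) has 8→1.
A2: add {0, 4} — 0 (Runner) has 0→8; 4 (Runner) has 4→8.
A3: add {2} — 2 (Runner) has 2→0.
A4: add {7} — 7 (Keeper): all of {2, 4} already in.
A5 = A4; e.g. 3 (Keeper) can still go to 6. Fixed point.
Runner's attractor = {0, 1, 2, 4, 5, 7, 8}; Keeper avoids the target exactly from the complement.

3, 6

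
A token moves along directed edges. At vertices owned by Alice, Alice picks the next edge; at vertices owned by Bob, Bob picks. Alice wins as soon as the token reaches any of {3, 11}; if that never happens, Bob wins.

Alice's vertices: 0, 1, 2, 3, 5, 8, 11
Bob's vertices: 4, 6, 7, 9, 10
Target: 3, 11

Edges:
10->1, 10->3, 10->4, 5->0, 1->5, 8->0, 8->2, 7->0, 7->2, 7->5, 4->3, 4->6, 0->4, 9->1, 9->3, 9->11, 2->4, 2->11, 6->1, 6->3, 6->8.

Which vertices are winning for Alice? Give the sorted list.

2, 3, 8, 11

A0 = {3, 11}
A1: add {2} — 2 (Alice) has 2→11.
A2: add {8} — 8 (Alice) has 8→2.
A3 = A2; e.g. 0 (Alice) has no edge into A2. Fixed point.
Alice's winning region = {2, 3, 8, 11}.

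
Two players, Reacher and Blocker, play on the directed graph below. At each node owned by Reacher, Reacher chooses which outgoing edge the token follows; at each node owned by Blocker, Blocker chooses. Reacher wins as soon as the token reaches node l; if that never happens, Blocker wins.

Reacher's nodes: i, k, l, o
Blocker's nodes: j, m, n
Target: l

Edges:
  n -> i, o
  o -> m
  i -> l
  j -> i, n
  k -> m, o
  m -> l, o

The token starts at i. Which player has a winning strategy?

Reacher

A0 = {l}
A1: add {i} — i (Reacher) has i→l.
A2 = A1; e.g. j (Blocker) can still go to n. Fixed point.
i ∈ A1, so Reacher can force the target.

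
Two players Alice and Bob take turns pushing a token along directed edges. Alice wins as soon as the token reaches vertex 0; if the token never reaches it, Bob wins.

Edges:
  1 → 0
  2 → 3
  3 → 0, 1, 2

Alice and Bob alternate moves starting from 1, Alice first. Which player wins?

Alice

Track states (vertex, player-to-move).
A0 = {(0,Alice), (0,Bob)}
A1: add {(1,Alice), (1,Bob), (3,Alice)}.
(1,Alice) ∈ A1 ⇒ Alice forces the target.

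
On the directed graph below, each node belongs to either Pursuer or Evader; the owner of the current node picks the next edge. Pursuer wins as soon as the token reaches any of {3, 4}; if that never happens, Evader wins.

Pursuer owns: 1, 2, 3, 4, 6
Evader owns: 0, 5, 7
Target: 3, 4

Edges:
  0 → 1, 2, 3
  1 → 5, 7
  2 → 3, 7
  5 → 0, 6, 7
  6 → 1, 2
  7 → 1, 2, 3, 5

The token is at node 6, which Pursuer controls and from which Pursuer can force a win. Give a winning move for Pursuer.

A0 = {3, 4}
A1: add {2} — 2 (Pursuer) has 2→3.
A2: add {6} — 6 (Pursuer) has 6→2.
A3 = A2; e.g. 0 (Evader) can still go to 1. Fixed point.
From 6, successor 2 is in the attractor (rank 1); the other successor 1 is not.

2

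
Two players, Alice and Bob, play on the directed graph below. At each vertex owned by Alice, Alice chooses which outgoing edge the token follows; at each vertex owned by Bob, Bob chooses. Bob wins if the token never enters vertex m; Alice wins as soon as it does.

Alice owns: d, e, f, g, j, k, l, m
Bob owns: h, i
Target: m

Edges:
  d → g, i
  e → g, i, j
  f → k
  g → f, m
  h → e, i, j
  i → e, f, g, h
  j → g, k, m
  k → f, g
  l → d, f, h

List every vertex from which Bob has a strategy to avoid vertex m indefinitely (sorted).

A0 = {m}
A1: add {g, j} — g (Alice) has g→m; j (Alice) has j→m.
A2: add {d, e, k} — d (Alice) has d→g; e (Alice) has e→g; k (Alice) has k→g.
A3: add {f, l} — f (Alice) has f→k; l (Alice) has l→d.
A4 = A3; e.g. h (Bob) can still go to i. Fixed point.
Alice's attractor = {d, e, f, g, j, k, l, m}; Bob avoids the target exactly from the complement.

h, i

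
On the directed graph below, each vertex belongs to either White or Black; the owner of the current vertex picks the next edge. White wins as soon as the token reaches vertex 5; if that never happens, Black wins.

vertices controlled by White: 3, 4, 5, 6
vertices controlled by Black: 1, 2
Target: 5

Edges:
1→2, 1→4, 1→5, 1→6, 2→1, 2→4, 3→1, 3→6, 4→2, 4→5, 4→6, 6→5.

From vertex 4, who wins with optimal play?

A0 = {5}
A1: add {4, 6} — 4 (White) has 4→5; 6 (White) has 6→5.
4 ∈ A1, so White can force the target.

White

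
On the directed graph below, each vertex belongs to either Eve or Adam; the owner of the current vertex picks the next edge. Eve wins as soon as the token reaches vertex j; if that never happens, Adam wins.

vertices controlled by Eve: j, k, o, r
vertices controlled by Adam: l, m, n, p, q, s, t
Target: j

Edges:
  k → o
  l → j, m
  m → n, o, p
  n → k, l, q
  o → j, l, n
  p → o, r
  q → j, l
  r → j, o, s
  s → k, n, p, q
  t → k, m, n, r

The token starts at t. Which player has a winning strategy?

Adam

A0 = {j}
A1: add {o, r} — o (Eve) has o→j; r (Eve) has r→j.
A2: add {k, p} — k (Eve) has k→o; p (Adam): all of {o, r} already in.
A3 = A2; e.g. l (Adam) can still go to m. Fixed point.
t never enters the attractor, so Adam can avoid the target forever.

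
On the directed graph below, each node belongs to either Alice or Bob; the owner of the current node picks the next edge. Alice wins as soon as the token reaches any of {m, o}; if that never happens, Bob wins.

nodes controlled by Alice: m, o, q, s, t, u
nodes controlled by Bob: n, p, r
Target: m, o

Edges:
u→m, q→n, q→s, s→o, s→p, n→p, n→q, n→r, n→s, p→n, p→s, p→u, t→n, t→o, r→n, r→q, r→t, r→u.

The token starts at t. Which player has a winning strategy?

Alice

A0 = {m, o}
A1: add {s, t, u} — s (Alice) has s→o; t (Alice) has t→o; u (Alice) has u→m.
t ∈ A1, so Alice can force the target.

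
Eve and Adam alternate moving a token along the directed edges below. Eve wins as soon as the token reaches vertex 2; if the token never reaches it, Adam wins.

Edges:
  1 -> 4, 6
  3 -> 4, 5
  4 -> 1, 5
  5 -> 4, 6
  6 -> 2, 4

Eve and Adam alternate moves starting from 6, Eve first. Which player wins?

Track states (vertex, player-to-move).
A0 = {(2,Eve), (2,Adam)}
A1: add {(6,Eve)}.
(6,Eve) ∈ A1 ⇒ Eve forces the target.

Eve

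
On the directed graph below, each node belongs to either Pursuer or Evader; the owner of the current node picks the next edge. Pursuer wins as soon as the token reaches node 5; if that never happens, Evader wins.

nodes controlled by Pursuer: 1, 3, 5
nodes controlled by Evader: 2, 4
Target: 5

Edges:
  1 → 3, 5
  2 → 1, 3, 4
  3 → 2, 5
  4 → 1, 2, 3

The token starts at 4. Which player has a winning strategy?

Evader

A0 = {5}
A1: add {1, 3} — 1 (Pursuer) has 1→5; 3 (Pursuer) has 3→5.
A2 = A1; e.g. 2 (Evader) can still go to 4. Fixed point.
4 never enters the attractor, so Evader can avoid the target forever.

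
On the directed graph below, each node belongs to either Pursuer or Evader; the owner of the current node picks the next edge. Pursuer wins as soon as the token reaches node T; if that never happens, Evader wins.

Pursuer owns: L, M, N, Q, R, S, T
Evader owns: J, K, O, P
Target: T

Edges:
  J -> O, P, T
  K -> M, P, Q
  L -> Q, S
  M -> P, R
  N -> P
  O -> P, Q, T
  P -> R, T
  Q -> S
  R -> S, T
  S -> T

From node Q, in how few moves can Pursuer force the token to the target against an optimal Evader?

2

A0 = {T}
A1: add {R, S} — R (Pursuer) has R→T; S (Pursuer) has S→T.
A2: add {L, M, P, Q} — L (Pursuer) has L→S; M (Pursuer) has M→R; P (Evader): all of {R, T} already in; Q (Pursuer) has Q→S.
Q enters the attractor at level 2, so Pursuer can force the target in 2 moves from there.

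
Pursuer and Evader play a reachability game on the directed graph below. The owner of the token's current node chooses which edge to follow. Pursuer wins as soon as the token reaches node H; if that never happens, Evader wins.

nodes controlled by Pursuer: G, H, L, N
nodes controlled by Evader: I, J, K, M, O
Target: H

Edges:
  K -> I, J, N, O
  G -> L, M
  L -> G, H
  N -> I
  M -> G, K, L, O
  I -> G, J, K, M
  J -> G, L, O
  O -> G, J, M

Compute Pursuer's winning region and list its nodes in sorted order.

A0 = {H}
A1: add {L} — L (Pursuer) has L→H.
A2: add {G} — G (Pursuer) has G→L.
A3 = A2; e.g. I (Evader) can still go to J. Fixed point.
Pursuer's winning region = {G, H, L}.

G, H, L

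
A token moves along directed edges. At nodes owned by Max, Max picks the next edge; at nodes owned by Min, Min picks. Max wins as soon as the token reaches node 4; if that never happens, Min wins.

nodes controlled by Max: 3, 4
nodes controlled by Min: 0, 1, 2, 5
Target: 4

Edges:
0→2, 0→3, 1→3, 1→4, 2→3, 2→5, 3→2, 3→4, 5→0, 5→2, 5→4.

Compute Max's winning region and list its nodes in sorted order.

A0 = {4}
A1: add {3} — 3 (Max) has 3→4.
A2: add {1} — 1 (Min): all of {3, 4} already in.
A3 = A2; e.g. 0 (Min) can still go to 2. Fixed point.
Max's winning region = {1, 3, 4}.

1, 3, 4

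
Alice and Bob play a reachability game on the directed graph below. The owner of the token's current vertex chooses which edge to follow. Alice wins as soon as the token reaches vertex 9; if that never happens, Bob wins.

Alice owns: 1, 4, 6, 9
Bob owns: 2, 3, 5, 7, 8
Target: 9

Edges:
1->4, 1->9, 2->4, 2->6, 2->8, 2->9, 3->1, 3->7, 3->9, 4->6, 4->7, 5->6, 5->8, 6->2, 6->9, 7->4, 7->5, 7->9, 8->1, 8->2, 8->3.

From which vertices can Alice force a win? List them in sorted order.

1, 4, 6, 9

A0 = {9}
A1: add {1, 6} — 1 (Alice) has 1→9; 6 (Alice) has 6→9.
A2: add {4} — 4 (Alice) has 4→6.
A3 = A2; e.g. 2 (Bob) can still go to 8. Fixed point.
Alice's winning region = {1, 4, 6, 9}.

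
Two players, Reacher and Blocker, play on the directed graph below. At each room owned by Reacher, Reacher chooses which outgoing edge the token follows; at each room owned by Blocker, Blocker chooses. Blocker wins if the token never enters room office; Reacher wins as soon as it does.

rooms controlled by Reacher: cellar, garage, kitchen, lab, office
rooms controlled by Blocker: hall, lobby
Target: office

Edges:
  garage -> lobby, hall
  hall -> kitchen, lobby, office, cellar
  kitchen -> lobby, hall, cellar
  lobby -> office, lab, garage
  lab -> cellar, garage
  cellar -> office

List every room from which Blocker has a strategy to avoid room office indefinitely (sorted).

garage, hall, lobby

A0 = {office}
A1: add {cellar} — cellar (Reacher) has cellar→office.
A2: add {kitchen, lab} — kitchen (Reacher) has kitchen→cellar; lab (Reacher) has lab→cellar.
A3 = A2; e.g. lobby (Blocker) can still go to garage. Fixed point.
Reacher's attractor = {cellar, kitchen, lab, office}; Blocker avoids the target exactly from the complement.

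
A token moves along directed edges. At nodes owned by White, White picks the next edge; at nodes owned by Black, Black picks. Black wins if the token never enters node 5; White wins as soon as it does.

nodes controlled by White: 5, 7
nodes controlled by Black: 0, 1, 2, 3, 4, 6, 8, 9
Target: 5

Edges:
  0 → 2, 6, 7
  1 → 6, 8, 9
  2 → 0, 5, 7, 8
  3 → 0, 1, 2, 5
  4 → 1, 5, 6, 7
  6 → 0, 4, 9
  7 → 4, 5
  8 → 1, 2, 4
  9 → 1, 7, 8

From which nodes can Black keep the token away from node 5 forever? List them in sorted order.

A0 = {5}
A1: add {7} — 7 (White) has 7→5.
A2 = A1; e.g. 0 (Black) can still go to 2. Fixed point.
White's attractor = {5, 7}; Black avoids the target exactly from the complement.

0, 1, 2, 3, 4, 6, 8, 9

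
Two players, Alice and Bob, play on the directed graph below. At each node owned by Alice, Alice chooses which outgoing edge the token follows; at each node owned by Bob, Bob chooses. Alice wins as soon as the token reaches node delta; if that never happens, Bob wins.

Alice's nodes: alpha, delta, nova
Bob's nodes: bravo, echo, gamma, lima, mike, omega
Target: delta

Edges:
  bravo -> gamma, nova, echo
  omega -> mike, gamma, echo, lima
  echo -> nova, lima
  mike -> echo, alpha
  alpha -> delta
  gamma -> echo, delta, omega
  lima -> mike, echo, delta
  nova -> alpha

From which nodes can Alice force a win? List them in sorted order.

A0 = {delta}
A1: add {alpha} — alpha (Alice) has alpha→delta.
A2: add {nova} — nova (Alice) has nova→alpha.
A3 = A2; e.g. bravo (Bob) can still go to gamma. Fixed point.
Alice's winning region = {alpha, delta, nova}.

alpha, delta, nova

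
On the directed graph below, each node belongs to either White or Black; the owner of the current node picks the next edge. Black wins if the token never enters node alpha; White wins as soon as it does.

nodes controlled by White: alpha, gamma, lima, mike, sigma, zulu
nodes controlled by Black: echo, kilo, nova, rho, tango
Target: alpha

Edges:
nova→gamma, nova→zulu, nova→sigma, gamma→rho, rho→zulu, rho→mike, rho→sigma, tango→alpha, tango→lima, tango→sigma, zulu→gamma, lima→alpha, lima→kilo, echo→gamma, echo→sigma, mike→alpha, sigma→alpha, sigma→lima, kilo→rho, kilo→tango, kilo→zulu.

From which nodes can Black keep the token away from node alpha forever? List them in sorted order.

echo, gamma, kilo, nova, rho, zulu

A0 = {alpha}
A1: add {lima, mike, sigma} — lima (White) has lima→alpha; mike (White) has mike→alpha; sigma (White) has sigma→alpha.
A2: add {tango} — tango (Black): all of {alpha, lima, sigma} already in.
A3 = A2; e.g. nova (Black) can still go to gamma. Fixed point.
White's attractor = {alpha, lima, mike, sigma, tango}; Black avoids the target exactly from the complement.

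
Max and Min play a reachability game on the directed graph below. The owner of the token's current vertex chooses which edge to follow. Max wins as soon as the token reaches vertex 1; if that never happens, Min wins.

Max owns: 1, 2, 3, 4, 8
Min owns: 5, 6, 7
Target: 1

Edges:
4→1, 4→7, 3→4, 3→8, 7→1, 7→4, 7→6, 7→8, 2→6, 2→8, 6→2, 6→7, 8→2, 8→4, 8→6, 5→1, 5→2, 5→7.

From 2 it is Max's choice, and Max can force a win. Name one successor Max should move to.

A0 = {1}
A1: add {4} — 4 (Max) has 4→1.
A2: add {3, 8} — 3 (Max) has 3→4; 8 (Max) has 8→4.
A3: add {2} — 2 (Max) has 2→8.
A4 = A3; e.g. 5 (Min) can still go to 7. Fixed point.
From 2, successor 8 is in the attractor (rank 2); the other successor 6 is not.

8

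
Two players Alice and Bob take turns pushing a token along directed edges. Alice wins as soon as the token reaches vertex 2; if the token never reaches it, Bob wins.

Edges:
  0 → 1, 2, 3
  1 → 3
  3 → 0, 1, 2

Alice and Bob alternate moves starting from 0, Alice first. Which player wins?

Alice

Track states (vertex, player-to-move).
A0 = {(2,Alice), (2,Bob)}
A1: add {(0,Alice), (3,Alice)}.
(0,Alice) ∈ A1 ⇒ Alice forces the target.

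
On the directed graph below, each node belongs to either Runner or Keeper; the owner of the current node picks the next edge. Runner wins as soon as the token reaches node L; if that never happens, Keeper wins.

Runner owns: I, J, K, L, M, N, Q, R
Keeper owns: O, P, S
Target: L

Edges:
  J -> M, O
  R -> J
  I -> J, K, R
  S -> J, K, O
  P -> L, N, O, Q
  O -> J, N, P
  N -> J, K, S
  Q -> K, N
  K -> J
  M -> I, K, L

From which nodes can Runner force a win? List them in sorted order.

I, J, K, L, M, N, Q, R

A0 = {L}
A1: add {M} — M (Runner) has M→L.
A2: add {J} — J (Runner) has J→M.
A3: add {I, K, N, R} — I (Runner) has I→J; K (Runner) has K→J; N (Runner) has N→J; R (Runner) has R→J.
A4: add {Q} — Q (Runner) has Q→K.
A5 = A4; e.g. O (Keeper) can still go to P. Fixed point.
Runner's winning region = {I, J, K, L, M, N, Q, R}.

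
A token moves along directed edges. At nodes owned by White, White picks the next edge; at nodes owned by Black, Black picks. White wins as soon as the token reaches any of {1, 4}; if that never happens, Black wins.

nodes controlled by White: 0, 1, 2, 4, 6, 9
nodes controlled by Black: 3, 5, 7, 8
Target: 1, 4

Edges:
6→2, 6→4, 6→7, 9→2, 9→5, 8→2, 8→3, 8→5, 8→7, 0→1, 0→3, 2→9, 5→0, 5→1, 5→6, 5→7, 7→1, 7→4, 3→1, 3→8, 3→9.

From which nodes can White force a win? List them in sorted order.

0, 1, 2, 4, 5, 6, 7, 9

A0 = {1, 4}
A1: add {0, 6, 7} — 0 (White) has 0→1; 6 (White) has 6→4; 7 (Black): all of {1, 4} already in.
A2: add {5} — 5 (Black): all of {0, 1, 6, 7} already in.
A3: add {9} — 9 (White) has 9→5.
A4: add {2} — 2 (White) has 2→9.
A5 = A4; e.g. 3 (Black) can still go to 8. Fixed point.
White's winning region = {0, 1, 2, 4, 5, 6, 7, 9}.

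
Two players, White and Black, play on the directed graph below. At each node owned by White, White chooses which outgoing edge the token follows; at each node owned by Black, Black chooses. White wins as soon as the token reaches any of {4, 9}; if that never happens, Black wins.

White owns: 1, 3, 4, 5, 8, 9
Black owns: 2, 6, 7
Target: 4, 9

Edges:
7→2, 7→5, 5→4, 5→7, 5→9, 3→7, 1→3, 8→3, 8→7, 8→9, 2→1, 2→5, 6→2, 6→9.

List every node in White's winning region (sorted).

4, 5, 8, 9

A0 = {4, 9}
A1: add {5, 8} — 5 (White) has 5→4; 8 (White) has 8→9.
A2 = A1; e.g. 1 (White) has no edge into A1. Fixed point.
White's winning region = {4, 5, 8, 9}.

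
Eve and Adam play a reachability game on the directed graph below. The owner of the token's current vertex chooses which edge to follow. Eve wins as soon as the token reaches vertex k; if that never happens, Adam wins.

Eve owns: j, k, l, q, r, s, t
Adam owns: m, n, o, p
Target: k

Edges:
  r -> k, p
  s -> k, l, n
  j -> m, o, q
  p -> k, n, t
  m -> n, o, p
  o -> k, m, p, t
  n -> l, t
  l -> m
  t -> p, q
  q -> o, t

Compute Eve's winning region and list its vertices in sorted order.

k, r, s

A0 = {k}
A1: add {r, s} — r (Eve) has r→k; s (Eve) has s→k.
A2 = A1; e.g. j (Eve) has no edge into A1. Fixed point.
Eve's winning region = {k, r, s}.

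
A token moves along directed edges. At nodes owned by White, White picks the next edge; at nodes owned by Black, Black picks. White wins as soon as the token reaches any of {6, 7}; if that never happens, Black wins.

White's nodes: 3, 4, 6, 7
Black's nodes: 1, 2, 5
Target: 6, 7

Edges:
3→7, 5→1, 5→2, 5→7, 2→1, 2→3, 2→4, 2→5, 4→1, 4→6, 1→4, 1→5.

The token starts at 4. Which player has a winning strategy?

White

A0 = {6, 7}
A1: add {3, 4} — 3 (White) has 3→7; 4 (White) has 4→6.
A2 = A1; e.g. 1 (Black) can still go to 5. Fixed point.
4 ∈ A1, so White can force the target.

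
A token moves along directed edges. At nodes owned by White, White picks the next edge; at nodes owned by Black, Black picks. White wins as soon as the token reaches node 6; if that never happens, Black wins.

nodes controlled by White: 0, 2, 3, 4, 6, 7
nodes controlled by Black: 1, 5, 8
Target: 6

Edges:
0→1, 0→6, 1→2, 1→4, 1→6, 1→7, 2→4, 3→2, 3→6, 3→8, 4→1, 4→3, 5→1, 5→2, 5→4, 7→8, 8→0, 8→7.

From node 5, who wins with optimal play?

A0 = {6}
A1: add {0, 3} — 0 (White) has 0→6; 3 (White) has 3→6.
A2: add {4} — 4 (White) has 4→3.
A3: add {2} — 2 (White) has 2→4.
A4 = A3; e.g. 1 (Black) can still go to 7. Fixed point.
5 never enters the attractor, so Black can avoid the target forever.

Black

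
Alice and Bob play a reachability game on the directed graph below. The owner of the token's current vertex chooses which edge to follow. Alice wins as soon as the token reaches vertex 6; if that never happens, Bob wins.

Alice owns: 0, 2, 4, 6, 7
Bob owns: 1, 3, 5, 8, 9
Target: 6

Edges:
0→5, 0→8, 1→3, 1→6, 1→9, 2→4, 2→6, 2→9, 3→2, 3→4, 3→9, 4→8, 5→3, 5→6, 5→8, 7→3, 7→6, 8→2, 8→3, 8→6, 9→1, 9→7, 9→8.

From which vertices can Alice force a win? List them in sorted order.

2, 6, 7

A0 = {6}
A1: add {2, 7} — 2 (Alice) has 2→6; 7 (Alice) has 7→6.
A2 = A1; e.g. 0 (Alice) has no edge into A1. Fixed point.
Alice's winning region = {2, 6, 7}.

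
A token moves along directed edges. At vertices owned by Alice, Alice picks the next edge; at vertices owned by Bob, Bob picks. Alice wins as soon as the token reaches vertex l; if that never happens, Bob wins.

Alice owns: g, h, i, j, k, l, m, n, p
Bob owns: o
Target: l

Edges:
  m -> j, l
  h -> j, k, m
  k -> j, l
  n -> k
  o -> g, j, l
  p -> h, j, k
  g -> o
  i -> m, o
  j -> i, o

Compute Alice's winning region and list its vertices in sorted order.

A0 = {l}
A1: add {k, m} — k (Alice) has k→l; m (Alice) has m→l.
A2: add {h, i, n, p} — h (Alice) has h→k; i (Alice) has i→m; n (Alice) has n→k; p (Alice) has p→k.
A3: add {j} — j (Alice) has j→i.
A4 = A3; e.g. g (Alice) has no edge into A3. Fixed point.
Alice's winning region = {h, i, j, k, l, m, n, p}.

h, i, j, k, l, m, n, p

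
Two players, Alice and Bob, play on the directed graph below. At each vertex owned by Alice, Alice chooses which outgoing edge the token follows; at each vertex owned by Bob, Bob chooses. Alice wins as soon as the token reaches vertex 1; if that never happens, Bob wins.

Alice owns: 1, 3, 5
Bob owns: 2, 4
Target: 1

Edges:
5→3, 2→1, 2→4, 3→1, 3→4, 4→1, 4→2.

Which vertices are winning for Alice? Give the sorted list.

1, 3, 5

A0 = {1}
A1: add {3} — 3 (Alice) has 3→1.
A2: add {5} — 5 (Alice) has 5→3.
A3 = A2; e.g. 2 (Bob) can still go to 4. Fixed point.
Alice's winning region = {1, 3, 5}.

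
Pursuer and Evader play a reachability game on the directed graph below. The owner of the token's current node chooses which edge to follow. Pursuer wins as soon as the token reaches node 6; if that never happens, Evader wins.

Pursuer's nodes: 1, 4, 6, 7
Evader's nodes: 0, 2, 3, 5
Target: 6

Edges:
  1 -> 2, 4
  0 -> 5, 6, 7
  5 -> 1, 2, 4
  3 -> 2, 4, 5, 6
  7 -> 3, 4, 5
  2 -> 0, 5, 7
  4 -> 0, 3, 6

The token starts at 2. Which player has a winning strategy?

Evader

A0 = {6}
A1: add {4} — 4 (Pursuer) has 4→6.
A2: add {1, 7} — 1 (Pursuer) has 1→4; 7 (Pursuer) has 7→4.
A3 = A2; e.g. 0 (Evader) can still go to 5. Fixed point.
2 never enters the attractor, so Evader can avoid the target forever.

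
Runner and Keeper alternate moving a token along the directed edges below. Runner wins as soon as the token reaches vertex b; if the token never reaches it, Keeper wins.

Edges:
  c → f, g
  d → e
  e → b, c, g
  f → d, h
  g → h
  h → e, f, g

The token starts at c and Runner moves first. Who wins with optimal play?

Keeper

Track states (vertex, player-to-move).
A0 = {(b,Runner), (b,Keeper)}
A1: add {(e,Runner)}.
A2: add {(d,Keeper)}.
A3: add {(f,Runner)}.
A4 = A3; e.g. (c,Runner) stays out. (c,Runner) never enters ⇒ Keeper avoids the target.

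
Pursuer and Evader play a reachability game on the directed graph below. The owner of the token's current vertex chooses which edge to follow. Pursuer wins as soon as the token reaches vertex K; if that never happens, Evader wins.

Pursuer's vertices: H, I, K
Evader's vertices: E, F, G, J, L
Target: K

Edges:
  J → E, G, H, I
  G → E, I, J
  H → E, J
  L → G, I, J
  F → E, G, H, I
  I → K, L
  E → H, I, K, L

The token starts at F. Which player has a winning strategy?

A0 = {K}
A1: add {I} — I (Pursuer) has I→K.
A2 = A1; e.g. E (Evader) can still go to H. Fixed point.
F never enters the attractor, so Evader can avoid the target forever.

Evader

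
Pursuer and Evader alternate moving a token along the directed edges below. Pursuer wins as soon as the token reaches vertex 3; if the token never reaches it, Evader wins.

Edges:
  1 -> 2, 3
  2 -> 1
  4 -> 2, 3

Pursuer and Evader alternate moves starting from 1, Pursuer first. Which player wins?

Track states (vertex, player-to-move).
A0 = {(3,Pursuer), (3,Evader)}
A1: add {(1,Pursuer), (4,Pursuer)}.
(1,Pursuer) ∈ A1 ⇒ Pursuer forces the target.

Pursuer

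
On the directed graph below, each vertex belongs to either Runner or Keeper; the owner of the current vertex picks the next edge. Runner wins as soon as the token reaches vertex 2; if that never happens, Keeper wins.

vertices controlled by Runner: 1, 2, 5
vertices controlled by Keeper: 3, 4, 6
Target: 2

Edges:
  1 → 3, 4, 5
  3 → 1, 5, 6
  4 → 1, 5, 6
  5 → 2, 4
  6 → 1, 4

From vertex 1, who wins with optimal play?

Runner

A0 = {2}
A1: add {5} — 5 (Runner) has 5→2.
A2: add {1} — 1 (Runner) has 1→5.
A3 = A2; e.g. 3 (Keeper) can still go to 6. Fixed point.
1 ∈ A2, so Runner can force the target.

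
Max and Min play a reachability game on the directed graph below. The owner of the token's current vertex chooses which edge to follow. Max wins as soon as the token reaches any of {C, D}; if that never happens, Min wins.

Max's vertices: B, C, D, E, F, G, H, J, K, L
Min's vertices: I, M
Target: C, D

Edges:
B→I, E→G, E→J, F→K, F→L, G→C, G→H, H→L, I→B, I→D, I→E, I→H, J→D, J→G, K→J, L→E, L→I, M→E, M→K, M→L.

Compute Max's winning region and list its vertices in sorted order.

A0 = {C, D}
A1: add {G, J} — G (Max) has G→C; J (Max) has J→D.
A2: add {E, K} — E (Max) has E→G; K (Max) has K→J.
A3: add {F, L} — F (Max) has F→K; L (Max) has L→E.
A4: add {H, M} — H (Max) has H→L; M (Min): all of {E, K, L} already in.
A5 = A4; e.g. B (Max) has no edge into A4. Fixed point.
Max's winning region = {C, D, E, F, G, H, J, K, L, M}.

C, D, E, F, G, H, J, K, L, M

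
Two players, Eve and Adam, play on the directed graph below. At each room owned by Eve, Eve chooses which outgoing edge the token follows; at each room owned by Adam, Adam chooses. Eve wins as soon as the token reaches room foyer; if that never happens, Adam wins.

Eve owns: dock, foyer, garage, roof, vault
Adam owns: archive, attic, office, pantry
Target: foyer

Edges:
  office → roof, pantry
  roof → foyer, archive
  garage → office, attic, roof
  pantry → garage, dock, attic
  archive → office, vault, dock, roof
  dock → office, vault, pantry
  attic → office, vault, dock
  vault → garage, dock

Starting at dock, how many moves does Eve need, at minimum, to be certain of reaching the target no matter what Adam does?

A0 = {foyer}
A1: add {roof} — roof (Eve) has roof→foyer.
A2: add {garage} — garage (Eve) has garage→roof.
A3: add {vault} — vault (Eve) has vault→garage.
A4: add {dock} — dock (Eve) has dock→vault.
A5 = A4; e.g. office (Adam) can still go to pantry. Fixed point.
dock enters the attractor at level 4, so Eve can force the target in 4 moves from there.

4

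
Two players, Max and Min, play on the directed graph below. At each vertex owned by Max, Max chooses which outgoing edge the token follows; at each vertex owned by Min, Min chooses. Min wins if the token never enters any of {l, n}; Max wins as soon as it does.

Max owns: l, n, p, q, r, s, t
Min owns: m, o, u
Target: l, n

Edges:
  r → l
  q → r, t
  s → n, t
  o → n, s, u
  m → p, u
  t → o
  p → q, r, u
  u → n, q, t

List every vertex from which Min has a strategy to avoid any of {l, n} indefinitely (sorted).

A0 = {l, n}
A1: add {r, s} — r (Max) has r→l; s (Max) has s→n.
A2: add {p, q} — p (Max) has p→r; q (Max) has q→r.
A3 = A2; e.g. m (Min) can still go to u. Fixed point.
Max's attractor = {l, n, p, q, r, s}; Min avoids the target exactly from the complement.

m, o, t, u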